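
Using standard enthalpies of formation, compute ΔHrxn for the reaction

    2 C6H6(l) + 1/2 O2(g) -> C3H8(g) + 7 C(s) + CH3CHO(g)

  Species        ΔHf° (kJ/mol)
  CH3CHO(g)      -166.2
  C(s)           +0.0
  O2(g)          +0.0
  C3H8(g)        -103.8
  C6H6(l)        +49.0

ΔHrxn = -368.0 kJ/mol

Products: 1·(-103.8) + 7·(+0.0) + 1·(-166.2) = -270.0
Reactants: 2·(+49.0) + 1/2·(+0.0) = +98.0
ΔHrxn = (-270.0) − (+98.0) = -368.0 kJ/mol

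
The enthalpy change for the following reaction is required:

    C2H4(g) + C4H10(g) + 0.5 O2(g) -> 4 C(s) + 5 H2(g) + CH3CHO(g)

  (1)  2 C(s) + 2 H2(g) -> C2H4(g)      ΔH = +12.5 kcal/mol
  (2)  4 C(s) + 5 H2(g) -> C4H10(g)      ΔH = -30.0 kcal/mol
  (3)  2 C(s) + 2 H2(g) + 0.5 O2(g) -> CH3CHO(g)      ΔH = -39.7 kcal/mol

ΔH = -22.2 kcal/mol

(1) reversed: -12.5 kcal/mol
(2) reversed: +30.0 kcal/mol
(3) as written: -39.7 kcal/mol
ΔH = (-1)·(+12.5) + (-1)·(-30.0) + (1)·(-39.7) = -22.2 kcal/mol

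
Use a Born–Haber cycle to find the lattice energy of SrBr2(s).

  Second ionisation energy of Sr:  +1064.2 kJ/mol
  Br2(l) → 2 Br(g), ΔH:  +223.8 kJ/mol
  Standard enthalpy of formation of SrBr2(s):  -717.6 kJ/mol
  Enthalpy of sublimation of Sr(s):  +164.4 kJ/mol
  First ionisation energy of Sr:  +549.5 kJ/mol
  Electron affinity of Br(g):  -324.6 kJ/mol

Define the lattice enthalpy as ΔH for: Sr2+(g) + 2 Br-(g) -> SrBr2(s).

ΔHf° = 1·ΔHsub + 1·(ΣIE) + 1·D(Br2) + 2·EA + U
-717.6 = 1·(+164.4) + 1·(+1613.7) + 1·(+223.8) + 2·(-324.6) + U
U = -717.6 − (+1352.7) = -2070.3 kJ/mol

U = -2070.3 kJ/mol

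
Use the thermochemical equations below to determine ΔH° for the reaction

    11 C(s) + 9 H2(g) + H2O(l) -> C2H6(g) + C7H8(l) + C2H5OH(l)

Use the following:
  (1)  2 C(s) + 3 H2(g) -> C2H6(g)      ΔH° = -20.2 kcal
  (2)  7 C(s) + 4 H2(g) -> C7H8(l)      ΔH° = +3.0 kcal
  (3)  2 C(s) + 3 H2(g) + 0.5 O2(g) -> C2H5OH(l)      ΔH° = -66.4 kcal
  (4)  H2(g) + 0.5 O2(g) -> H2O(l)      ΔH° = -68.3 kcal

(1) as written (C2H6(g) already on the product side): -20.2 kcal
(2) as written (C7H8(l) already on the product side): +3.0 kcal
(3) as written (C2H5OH(l) already on the product side): -66.4 kcal
(4) reversed (H2O(l) must end up as a reactant): +68.3 kcal
Combining the equations, ΔH° = (1)·(-20.2) + (1)·(+3.0) + (1)·(-66.4) + (-1)·(-68.3) = -15.3 kcal

ΔH° = -15.3 kcal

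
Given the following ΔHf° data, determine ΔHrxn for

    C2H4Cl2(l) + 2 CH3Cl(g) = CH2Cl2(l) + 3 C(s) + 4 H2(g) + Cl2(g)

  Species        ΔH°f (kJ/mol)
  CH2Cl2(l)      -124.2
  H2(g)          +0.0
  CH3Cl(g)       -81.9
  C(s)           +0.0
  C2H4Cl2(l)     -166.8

ΔHrxn = 206.4 kJ/mol

ΔH°rxn = Σ nΔHf°(products) − Σ nΔHf°(reactants).
Products: 1·(-124.2) + 3·(+0.0) + 4·(+0.0) + 1·(+0.0) = -124.2
Reactants: 1·(-166.8) + 2·(-81.9) = -330.6
ΔHrxn = (-124.2) − (-330.6) = 206.4 kJ/mol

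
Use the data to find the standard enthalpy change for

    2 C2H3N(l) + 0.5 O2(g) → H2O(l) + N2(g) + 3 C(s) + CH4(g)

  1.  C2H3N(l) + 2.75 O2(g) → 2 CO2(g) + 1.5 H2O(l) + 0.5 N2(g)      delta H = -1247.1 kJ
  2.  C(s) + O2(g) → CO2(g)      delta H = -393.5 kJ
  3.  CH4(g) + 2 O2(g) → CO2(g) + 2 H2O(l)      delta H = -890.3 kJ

eq. 1 × 2 (scale by 2 for the 2 C2H3N(l)): (2)·(-1247.1) = -2494.2 kJ
eq. 2 reversed and × 3 (reverse to put C(s) on the product side; ×3 to match 3 C(s) in the target): (-3)·(-393.5) = +1180.5 kJ
eq. 3 reversed (CH4(g) must end up as a product): +890.3 kJ
delta H = (-2494.2) + (+1180.5) + (+890.3) = -423.4 kJ

delta H = -423.4 kJ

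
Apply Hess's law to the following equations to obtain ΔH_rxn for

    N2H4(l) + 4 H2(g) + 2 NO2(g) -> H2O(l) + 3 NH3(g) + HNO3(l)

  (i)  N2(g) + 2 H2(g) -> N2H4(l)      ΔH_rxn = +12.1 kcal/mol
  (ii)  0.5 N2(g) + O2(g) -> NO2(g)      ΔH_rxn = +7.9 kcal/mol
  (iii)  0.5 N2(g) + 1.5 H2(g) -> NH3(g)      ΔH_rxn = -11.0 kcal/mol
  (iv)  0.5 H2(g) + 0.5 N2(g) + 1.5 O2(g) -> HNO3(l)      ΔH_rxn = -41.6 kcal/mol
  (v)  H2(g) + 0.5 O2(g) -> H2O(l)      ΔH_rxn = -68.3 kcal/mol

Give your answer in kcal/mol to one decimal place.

(i) reversed: -12.1 kcal/mol
(ii) reversed and × 2: (-2)·(+7.9) = -15.8 kcal/mol
(iii) × 3: (3)·(-11.0) = -33.0 kcal/mol
(iv) as written: -41.6 kcal/mol
(v) as written: -68.3 kcal/mol
ΔH_rxn = (-12.1) + (-15.8) + (-33.0) + (-41.6) + (-68.3) = -170.8 kcal/mol

ΔH_rxn = -170.8 kcal/mol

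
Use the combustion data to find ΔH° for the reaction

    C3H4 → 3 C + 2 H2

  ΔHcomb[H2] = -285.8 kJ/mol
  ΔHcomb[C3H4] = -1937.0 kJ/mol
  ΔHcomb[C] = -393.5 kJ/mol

Using ΔH = Σ nΔHc°(reactants) − Σ nΔHc°(products):
= [1·(-1937.0)] − [3·(-393.5) + 2·(-285.8)]
= -184.9 kJ/mol

ΔH° = -184.9 kJ/mol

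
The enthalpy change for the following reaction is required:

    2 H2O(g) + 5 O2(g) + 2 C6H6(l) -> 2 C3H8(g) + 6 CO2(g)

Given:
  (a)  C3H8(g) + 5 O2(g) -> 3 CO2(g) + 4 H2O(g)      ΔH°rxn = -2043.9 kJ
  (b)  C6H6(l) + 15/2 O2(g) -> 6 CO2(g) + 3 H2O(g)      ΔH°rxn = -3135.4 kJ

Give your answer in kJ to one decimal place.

(a) reversed and × 2: (-2)·(-2043.9) = +4087.8 kJ
(b) × 2: (2)·(-3135.4) = -6270.8 kJ
Since enthalpy is a state function, ΔH°rxn = (+4087.8) + (-6270.8) = -2183.0 kJ

ΔH°rxn = -2183.0 kJ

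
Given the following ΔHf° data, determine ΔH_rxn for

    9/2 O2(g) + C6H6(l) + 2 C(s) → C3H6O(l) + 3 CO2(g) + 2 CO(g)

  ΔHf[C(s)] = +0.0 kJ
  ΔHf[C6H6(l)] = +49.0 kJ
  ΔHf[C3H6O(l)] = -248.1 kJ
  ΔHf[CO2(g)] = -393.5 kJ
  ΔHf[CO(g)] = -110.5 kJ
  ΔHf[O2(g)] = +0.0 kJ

ΔH°rxn = Σ nΔHf°(products) − Σ nΔHf°(reactants).
Products: 1·(-248.1) + 3·(-393.5) + 2·(-110.5) = -1649.6
Reactants: 9/2·(+0.0) + 1·(+49.0) + 2·(+0.0) = +49.0
ΔH_rxn = (-1649.6) − (+49.0) = -1698.6 kJ

ΔH_rxn = -1698.6 kJ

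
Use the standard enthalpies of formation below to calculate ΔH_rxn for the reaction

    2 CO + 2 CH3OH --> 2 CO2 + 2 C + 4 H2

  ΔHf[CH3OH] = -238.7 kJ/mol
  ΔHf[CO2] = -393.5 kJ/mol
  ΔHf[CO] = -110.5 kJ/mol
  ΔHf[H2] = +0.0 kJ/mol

ΔH_rxn = -88.6 kJ/mol

ΔH°rxn = Σ nΔHf°(products) − Σ nΔHf°(reactants).
Products: 2·(-393.5) + 2·(+0.0) + 4·(+0.0) = -787.0
Reactants: 2·(-110.5) + 2·(-238.7) = -698.4
ΔH_rxn = (-787.0) − (-698.4) = -88.6 kJ/mol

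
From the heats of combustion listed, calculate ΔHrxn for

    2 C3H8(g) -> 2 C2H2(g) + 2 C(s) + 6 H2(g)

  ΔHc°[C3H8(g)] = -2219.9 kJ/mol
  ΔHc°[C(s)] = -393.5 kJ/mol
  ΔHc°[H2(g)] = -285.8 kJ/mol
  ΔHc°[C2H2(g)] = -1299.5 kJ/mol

With combustion enthalpies, reactants minus products:
= [2·(-2219.9)] − [2·(-1299.5) + 2·(-393.5) + 6·(-285.8)]
= 661.0 kJ/mol

ΔHrxn = 661.0 kJ/mol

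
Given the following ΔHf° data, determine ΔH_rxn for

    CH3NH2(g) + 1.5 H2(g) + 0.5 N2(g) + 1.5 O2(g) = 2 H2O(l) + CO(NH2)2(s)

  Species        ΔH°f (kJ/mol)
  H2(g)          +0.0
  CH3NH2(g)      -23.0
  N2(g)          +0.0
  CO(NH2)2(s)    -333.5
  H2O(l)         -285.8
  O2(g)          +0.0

Products: 2·(-285.8) + 1·(-333.5) = -905.1
Reactants: 1·(-23.0) + 3/2·(+0.0) + 1/2·(+0.0) + 3/2·(+0.0) = -23.0
ΔH_rxn = (-905.1) − (-23.0) = -882.1 kJ/mol

ΔH_rxn = -882.1 kJ/mol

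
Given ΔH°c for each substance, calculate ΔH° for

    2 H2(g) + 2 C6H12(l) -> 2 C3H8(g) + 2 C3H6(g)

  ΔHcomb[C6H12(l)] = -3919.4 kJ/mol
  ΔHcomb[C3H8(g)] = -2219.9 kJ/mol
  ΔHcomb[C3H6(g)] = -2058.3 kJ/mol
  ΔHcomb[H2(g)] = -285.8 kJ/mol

ΔH° = 146.0 kJ/mol

With combustion enthalpies, reactants minus products:
= [2·(-285.8) + 2·(-3919.4)] − [2·(-2219.9) + 2·(-2058.3)]
= 146.0 kJ/mol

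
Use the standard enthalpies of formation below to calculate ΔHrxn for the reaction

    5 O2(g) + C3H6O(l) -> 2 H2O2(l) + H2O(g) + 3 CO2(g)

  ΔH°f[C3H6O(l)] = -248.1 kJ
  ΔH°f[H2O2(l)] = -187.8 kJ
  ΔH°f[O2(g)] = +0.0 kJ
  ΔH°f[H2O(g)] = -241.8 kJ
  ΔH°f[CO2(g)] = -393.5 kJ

ΔHrxn = -1549.8 kJ

ΔH°rxn = Σ nΔHf°(products) − Σ nΔHf°(reactants).
Products: 2·(-187.8) + 1·(-241.8) + 3·(-393.5) = -1797.9
Reactants: 5·(+0.0) + 1·(-248.1) = -248.1
ΔHrxn = (-1797.9) − (-248.1) = -1549.8 kJ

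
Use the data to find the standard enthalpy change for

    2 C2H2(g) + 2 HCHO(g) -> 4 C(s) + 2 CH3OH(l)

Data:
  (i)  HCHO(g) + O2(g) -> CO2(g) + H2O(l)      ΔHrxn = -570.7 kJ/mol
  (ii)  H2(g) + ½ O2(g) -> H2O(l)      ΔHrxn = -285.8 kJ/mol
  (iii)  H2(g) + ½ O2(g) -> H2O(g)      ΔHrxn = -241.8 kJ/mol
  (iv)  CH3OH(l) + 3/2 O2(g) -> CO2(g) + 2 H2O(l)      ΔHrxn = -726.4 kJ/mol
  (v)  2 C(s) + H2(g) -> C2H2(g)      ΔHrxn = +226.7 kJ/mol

ΔHrxn = -713.6 kJ/mol

(i) × 2 (×2 to match 2 HCHO(g) in the target): (2)·(-570.7) = -1141.4 kJ/mol
(ii) × 2: (2)·(-285.8) = -571.6 kJ/mol
(iii): not needed (H2O(g) appears nowhere else).
(iv) reversed and × 2 (reverse to put CH3OH(l) on the product side; ×2 to match 2 CH3OH(l) in the target): (-2)·(-726.4) = +1452.8 kJ/mol
(v) reversed and × 2 (reverse to put C2H2(g) on the reactant side; scale by 2 for the 2 C2H2(g)): (-2)·(+226.7) = -453.4 kJ/mol
Summing the manipulated equations, ΔHrxn = (-1141.4) + (-571.6) + (+1452.8) + (-453.4) = -713.6 kJ/mol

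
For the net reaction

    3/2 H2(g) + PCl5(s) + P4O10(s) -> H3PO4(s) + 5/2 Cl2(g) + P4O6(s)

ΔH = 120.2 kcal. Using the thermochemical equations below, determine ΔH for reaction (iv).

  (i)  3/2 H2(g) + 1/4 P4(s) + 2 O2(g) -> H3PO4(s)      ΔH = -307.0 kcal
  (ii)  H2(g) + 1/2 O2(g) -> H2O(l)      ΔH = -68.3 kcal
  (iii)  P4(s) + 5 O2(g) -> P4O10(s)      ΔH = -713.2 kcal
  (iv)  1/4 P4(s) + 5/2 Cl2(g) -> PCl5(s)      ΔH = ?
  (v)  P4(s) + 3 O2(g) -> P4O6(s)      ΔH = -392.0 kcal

ΔH = -106.0 kcal

(i) as written (H3PO4(s) already on the product side): -307.0 kcal
(ii): not needed (H2O(l) appears nowhere else).
(iii) reversed (P4O10(s) must end up as a reactant): +713.2 kcal
(iv) reversed (PCl5(s) must end up as a reactant): contributes −x
(v) as written (P4O6(s) already on the product side): -392.0 kcal
+120.2 = (-307.0) + (+713.2) + (-392.0) − x
x = (+120.2 − (+14.2)) / (-1) = -106.0 kcal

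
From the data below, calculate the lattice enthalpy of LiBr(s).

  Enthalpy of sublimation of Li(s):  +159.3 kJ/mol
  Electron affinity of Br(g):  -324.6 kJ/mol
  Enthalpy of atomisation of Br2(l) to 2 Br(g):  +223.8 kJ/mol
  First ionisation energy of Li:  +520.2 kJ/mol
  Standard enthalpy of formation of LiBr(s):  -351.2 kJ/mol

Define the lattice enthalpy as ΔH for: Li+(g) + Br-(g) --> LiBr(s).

ΔHf° = 1·ΔHsub + 1·(ΣIE) + 1/2·D(Br2) + 1·EA + U
-351.2 = 1·(+159.3) + 1·(+520.2) + 1/2·(+223.8) + 1·(-324.6) + U
U = -351.2 − (+466.8) = -818.0 kJ/mol

U = -818.0 kJ/mol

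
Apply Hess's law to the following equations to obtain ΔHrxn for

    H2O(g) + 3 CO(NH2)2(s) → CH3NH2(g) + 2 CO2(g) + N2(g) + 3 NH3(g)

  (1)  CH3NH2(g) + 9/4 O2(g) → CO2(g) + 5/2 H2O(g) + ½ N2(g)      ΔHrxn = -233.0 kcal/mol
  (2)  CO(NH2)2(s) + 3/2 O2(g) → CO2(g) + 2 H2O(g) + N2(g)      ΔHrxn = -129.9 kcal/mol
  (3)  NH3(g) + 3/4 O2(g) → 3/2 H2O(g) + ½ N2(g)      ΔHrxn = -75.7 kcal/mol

(1) reversed (reverse to put CH3NH2(g) on the product side): +233.0 kcal/mol
(2) × 3 (×3 to match 3 CO(NH2)2(s) in the target): (3)·(-129.9) = -389.7 kcal/mol
(3) reversed and × 3 (reverse to put NH3(g) on the product side; ×3 to match 3 NH3(g) in the target): (-3)·(-75.7) = +227.1 kcal/mol
ΔHrxn = (-1)·(-233.0) + (3)·(-129.9) + (-3)·(-75.7) = 70.4 kcal/mol

ΔHrxn = 70.4 kcal/mol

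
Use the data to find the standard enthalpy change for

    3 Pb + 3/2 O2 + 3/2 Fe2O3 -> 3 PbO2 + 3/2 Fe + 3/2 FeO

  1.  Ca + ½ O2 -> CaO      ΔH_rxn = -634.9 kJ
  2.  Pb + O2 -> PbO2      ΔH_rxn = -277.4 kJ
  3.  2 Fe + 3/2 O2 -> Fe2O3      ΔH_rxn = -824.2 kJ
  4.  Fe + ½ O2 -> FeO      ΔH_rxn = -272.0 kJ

eq. 1: not needed.
eq. 2 × 3: (3)·(-277.4) = -832.2 kJ
eq. 3 reversed and × 3/2: (-3/2)·(-824.2) = +1236.3 kJ
eq. 4 × 3/2: (3/2)·(-272.0) = -408.0 kJ
ΔH_rxn = (3)·(-277.4) + (-3/2)·(-824.2) + (3/2)·(-272.0) = -3.9 kJ

ΔH_rxn = -3.9 kJ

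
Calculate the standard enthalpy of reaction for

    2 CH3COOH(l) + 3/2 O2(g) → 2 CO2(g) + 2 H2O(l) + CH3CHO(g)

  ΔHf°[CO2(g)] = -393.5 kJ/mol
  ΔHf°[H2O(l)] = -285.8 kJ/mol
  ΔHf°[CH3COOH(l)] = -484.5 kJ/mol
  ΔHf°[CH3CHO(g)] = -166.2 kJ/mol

Products: 2·(-393.5) + 2·(-285.8) + 1·(-166.2) = -1524.8
Reactants: 2·(-484.5) + 3/2·(+0.0) = -969.0
ΔH°rxn = (-1524.8) − (-969.0) = -555.8 kJ/mol

ΔH°rxn = -555.8 kJ/mol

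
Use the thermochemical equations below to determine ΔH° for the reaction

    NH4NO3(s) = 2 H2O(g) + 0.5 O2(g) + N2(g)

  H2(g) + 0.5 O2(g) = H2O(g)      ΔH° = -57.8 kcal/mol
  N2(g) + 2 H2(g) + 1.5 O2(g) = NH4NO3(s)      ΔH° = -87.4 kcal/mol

ΔH° = -28.2 kcal/mol

equation 1 × 2 (scale by 2 for the 2 H2O(g)): (2)·(-57.8) = -115.6 kcal/mol
equation 2 reversed (NH4NO3(s) must end up as a reactant): +87.4 kcal/mol
Summing the manipulated equations, ΔH° = (-115.6) + (+87.4) = -28.2 kcal/mol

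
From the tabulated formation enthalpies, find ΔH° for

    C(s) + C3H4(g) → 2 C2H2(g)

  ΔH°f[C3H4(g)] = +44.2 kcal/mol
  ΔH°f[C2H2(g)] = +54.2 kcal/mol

ΔH° = 64.2 kcal/mol

ΔH°rxn = Σ nΔHf°(products) − Σ nΔHf°(reactants).
Products: 2·(+54.2) = +108.4
Reactants: 1·(+0.0) + 1·(+44.2) = +44.2
ΔH° = (+108.4) − (+44.2) = 64.2 kcal/mol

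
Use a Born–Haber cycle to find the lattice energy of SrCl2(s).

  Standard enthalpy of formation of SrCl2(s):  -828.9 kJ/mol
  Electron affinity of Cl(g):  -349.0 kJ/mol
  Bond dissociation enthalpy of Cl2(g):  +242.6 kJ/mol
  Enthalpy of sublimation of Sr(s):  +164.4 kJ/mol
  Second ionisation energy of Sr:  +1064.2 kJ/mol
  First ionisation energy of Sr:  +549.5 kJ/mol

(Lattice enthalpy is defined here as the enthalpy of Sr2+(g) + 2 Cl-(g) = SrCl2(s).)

U = -2151.6 kJ/mol

ΔHf° = 1·ΔHsub + 1·(ΣIE) + 1·D(Cl2) + 2·EA + U
-828.9 = 1·(+164.4) + 1·(+1613.7) + 1·(+242.6) + 2·(-349.0) + U
U = -828.9 − (+1322.7) = -2151.6 kJ/mol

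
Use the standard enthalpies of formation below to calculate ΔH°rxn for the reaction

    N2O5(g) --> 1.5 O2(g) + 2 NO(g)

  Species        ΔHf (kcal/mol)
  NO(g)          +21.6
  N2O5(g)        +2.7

ΔH°rxn = 40.5 kcal/mol

Products: 3/2·(+0.0) + 2·(+21.6) = +43.2
Reactants: 1·(+2.7) = +2.7
ΔH°rxn = (+43.2) − (+2.7) = 40.5 kcal/mol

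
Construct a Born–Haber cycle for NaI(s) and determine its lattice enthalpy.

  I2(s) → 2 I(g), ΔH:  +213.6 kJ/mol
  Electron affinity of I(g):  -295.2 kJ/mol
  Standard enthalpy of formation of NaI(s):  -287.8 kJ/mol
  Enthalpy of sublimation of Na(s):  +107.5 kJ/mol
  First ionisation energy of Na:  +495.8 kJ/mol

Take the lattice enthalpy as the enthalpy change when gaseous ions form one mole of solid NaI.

U = -702.7 kJ/mol

ΔHf° = 1·ΔHsub + 1·(ΣIE) + 1/2·D(I2) + 1·EA + U
-287.8 = 1·(+107.5) + 1·(+495.8) + 1/2·(+213.6) + 1·(-295.2) + U
U = -287.8 − (+414.9) = -702.7 kJ/mol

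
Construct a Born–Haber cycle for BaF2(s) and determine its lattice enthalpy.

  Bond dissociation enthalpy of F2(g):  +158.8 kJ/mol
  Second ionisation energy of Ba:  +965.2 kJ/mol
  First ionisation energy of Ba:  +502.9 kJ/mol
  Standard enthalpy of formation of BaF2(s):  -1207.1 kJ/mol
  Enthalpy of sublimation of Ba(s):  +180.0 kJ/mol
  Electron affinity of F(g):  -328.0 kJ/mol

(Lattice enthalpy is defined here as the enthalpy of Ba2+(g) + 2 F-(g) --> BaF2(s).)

ΔHf° = 1·ΔHsub + 1·(ΣIE) + 1·D(F2) + 2·EA + U
-1207.1 = 1·(+180.0) + 1·(+1468.1) + 1·(+158.8) + 2·(-328.0) + U
U = -1207.1 − (+1150.9) = -2358.0 kJ/mol

U = -2358.0 kJ/mol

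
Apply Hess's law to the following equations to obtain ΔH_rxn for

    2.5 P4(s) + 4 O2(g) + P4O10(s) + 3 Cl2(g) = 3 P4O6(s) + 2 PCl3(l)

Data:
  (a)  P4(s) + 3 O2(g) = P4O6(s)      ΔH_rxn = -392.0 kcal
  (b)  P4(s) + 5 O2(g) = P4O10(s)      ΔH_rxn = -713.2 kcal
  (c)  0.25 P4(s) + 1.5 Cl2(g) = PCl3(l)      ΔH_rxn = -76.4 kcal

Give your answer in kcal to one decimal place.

(a) × 3 (×3 to match 3 P4O6(s) in the target): (3)·(-392.0) = -1176.0 kcal
(b) reversed (P4O10(s) must end up as a reactant): +713.2 kcal
(c) × 2 (×2 to match 2 PCl3(l) in the target): (2)·(-76.4) = -152.8 kcal
By Hess's law, ΔH_rxn = (3)·(-392.0) + (-1)·(-713.2) + (2)·(-76.4) = -615.6 kcal

ΔH_rxn = -615.6 kcal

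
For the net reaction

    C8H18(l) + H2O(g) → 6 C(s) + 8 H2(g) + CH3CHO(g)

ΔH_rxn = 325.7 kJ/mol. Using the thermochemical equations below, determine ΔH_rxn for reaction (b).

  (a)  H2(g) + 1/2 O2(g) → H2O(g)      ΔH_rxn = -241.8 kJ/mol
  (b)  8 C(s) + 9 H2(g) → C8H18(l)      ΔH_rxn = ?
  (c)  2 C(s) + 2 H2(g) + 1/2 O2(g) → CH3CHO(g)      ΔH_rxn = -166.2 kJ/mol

ΔH_rxn = -250.1 kJ/mol

(a) reversed: +241.8 kJ/mol
(b) reversed: contributes −x
(c) as written: -166.2 kJ/mol
+325.7 = (+241.8) + (-166.2) − x
x = (+325.7 − (+75.6)) / (-1) = -250.1 kJ/mol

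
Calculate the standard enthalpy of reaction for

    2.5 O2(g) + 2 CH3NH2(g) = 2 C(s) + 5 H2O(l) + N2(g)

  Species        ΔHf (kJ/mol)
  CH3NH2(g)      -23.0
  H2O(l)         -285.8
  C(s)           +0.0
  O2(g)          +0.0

Products: 2·(+0.0) + 5·(-285.8) + 1·(+0.0) = -1429.0
Reactants: 5/2·(+0.0) + 2·(-23.0) = -46.0
ΔHrxn = (-1429.0) − (-46.0) = -1383.0 kJ/mol

ΔHrxn = -1383.0 kJ/mol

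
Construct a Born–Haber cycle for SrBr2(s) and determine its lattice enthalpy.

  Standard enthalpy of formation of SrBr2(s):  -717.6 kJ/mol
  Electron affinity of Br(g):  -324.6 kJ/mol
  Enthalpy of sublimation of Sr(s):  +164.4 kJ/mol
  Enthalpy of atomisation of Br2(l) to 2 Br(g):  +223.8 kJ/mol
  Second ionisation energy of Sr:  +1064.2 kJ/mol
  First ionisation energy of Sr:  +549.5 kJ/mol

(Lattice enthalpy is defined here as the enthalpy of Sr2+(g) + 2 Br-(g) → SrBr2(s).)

U = -2070.3 kJ/mol

ΔHf° = 1·ΔHsub + 1·(ΣIE) + 1·D(Br2) + 2·EA + U
-717.6 = 1·(+164.4) + 1·(+1613.7) + 1·(+223.8) + 2·(-324.6) + U
U = -717.6 − (+1352.7) = -2070.3 kJ/mol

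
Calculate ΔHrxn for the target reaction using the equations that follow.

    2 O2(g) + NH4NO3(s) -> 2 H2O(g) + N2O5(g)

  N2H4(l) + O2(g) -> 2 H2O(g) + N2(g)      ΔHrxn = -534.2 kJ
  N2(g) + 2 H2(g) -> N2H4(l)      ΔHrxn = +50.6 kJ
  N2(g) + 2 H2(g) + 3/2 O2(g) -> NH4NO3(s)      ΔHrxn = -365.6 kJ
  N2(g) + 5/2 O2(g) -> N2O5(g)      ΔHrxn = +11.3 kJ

equation 1 as written (H2O(g) already on the product side): -534.2 kJ
equation 2 as written: +50.6 kJ
equation 3 reversed (NH4NO3(s) must end up as a reactant): +365.6 kJ
equation 4 as written (N2O5(g) already on the product side): +11.3 kJ
Summing the manipulated equations, ΔHrxn = (1)·(-534.2) + (1)·(+50.6) + (-1)·(-365.6) + (1)·(+11.3) = -106.7 kJ

ΔHrxn = -106.7 kJ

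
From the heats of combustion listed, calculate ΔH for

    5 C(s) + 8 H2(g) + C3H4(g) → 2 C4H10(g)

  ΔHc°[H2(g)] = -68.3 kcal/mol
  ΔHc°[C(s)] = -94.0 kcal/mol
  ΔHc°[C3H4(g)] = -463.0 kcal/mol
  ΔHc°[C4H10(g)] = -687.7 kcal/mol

Using ΔH = Σ nΔHc°(reactants) − Σ nΔHc°(products):
= [5·(-94.0) + 8·(-68.3) + 1·(-463.0)] − [2·(-687.7)]
= -104.0 kcal/mol

ΔH = -104.0 kcal/mol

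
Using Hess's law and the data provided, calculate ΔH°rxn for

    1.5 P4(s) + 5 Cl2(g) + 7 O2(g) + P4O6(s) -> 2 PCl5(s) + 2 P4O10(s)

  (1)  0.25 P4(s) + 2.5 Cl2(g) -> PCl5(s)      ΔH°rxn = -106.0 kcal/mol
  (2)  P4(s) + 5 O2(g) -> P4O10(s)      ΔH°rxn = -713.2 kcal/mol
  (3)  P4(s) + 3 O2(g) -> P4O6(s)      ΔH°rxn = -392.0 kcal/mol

ΔH°rxn = -1246.4 kcal/mol

(1) × 2 (×2 to match 2 PCl5(s) in the target): (2)·(-106.0) = -212.0 kcal/mol
(2) × 2 (scale by 2 for the 2 P4O10(s)): (2)·(-713.2) = -1426.4 kcal/mol
(3) reversed (P4O6(s) must end up as a reactant): +392.0 kcal/mol
Since enthalpy is a state function, ΔH°rxn = (-212.0) + (-1426.4) + (+392.0) = -1246.4 kcal/mol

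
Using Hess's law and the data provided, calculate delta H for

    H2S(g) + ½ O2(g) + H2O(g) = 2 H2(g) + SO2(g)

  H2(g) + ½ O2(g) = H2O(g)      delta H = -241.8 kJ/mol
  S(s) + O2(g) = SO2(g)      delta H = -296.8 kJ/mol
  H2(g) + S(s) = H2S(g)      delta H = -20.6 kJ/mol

delta H = -34.4 kJ/mol

equation 1 reversed (reverse to put H2O(g) on the reactant side): +241.8 kJ/mol
equation 2 as written (SO2(g) already on the product side): -296.8 kJ/mol
equation 3 reversed (H2S(g) must end up as a reactant): +20.6 kJ/mol
delta H = (-1)·(-241.8) + (1)·(-296.8) + (-1)·(-20.6) = -34.4 kJ/mol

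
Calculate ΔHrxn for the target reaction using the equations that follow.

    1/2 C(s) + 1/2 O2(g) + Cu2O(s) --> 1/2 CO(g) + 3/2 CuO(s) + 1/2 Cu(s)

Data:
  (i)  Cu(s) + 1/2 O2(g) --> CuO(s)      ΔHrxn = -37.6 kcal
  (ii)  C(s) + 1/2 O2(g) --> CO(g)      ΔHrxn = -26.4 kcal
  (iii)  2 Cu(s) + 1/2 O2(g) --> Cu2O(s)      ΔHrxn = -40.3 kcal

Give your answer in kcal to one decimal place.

ΔHrxn = -29.3 kcal

(i) × 3/2: (3/2)·(-37.6) = -56.4 kcal
(ii) × 1/2: (1/2)·(-26.4) = -13.2 kcal
(iii) reversed: +40.3 kcal
By Hess's law, ΔHrxn = (-56.4) + (-13.2) + (+40.3) = -29.3 kcal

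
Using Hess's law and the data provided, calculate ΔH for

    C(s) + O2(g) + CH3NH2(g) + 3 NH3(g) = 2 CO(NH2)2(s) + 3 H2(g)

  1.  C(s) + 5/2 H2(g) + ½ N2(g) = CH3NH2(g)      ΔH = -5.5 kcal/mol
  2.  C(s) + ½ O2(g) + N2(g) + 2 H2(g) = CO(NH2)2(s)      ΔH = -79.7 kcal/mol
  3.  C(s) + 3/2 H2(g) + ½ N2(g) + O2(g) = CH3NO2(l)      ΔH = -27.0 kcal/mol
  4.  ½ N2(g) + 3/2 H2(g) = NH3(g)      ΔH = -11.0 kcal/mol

eq. 1 reversed (CH3NH2(g) must end up as a reactant): +5.5 kcal/mol
eq. 2 × 2 (scale by 2 for the 2 CO(NH2)2(s)): (2)·(-79.7) = -159.4 kcal/mol
eq. 3: not needed (CH3NO2(l) appears nowhere else).
eq. 4 reversed and × 3 (NH3(g) must end up as a reactant; ×3 to match 3 NH3(g) in the target): (-3)·(-11.0) = +33.0 kcal/mol
ΔH = (+5.5) + (-159.4) + (+33.0) = -120.9 kcal/mol

ΔH = -120.9 kcal/mol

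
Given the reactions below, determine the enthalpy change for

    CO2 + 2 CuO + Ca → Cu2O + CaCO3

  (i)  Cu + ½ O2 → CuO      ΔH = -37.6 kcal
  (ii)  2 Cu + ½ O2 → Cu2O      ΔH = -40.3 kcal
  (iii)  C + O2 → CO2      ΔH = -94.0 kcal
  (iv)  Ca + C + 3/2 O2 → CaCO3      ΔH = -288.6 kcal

ΔH = -159.7 kcal

(i) reversed and × 2: (-2)·(-37.6) = +75.2 kcal
(ii) as written: -40.3 kcal
(iii) reversed: +94.0 kcal
(iv) as written: -288.6 kcal
ΔH = (+75.2) + (-40.3) + (+94.0) + (-288.6) = -159.7 kcal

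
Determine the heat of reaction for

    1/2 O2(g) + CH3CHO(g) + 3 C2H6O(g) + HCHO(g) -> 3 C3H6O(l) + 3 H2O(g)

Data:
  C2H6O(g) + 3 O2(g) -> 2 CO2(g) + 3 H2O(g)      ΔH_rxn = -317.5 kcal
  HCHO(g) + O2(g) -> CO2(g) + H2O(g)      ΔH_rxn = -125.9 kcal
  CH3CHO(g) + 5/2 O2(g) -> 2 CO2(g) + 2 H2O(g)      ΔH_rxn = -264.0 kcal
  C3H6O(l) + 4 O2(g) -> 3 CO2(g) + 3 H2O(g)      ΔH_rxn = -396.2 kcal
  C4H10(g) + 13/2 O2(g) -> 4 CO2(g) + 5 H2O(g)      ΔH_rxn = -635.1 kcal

ΔH_rxn = -153.8 kcal

equation 1 × 3: (3)·(-317.5) = -952.5 kcal
equation 2 as written: -125.9 kcal
equation 3 as written: -264.0 kcal
equation 4 reversed and × 3: (-3)·(-396.2) = +1188.6 kcal
equation 5: not needed.
ΔH_rxn = (3)·(-317.5) + (1)·(-125.9) + (1)·(-264.0) + (-3)·(-396.2) = -153.8 kcal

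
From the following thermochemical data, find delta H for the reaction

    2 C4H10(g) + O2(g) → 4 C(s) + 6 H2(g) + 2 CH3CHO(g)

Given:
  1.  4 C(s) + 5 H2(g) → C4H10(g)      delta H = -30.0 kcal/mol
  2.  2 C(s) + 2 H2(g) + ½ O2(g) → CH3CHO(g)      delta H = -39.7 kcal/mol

delta H = -19.4 kcal/mol

eq. 1 reversed and × 2 (C4H10(g) must end up as a reactant; scale by 2 for the 2 C4H10(g)): (-2)·(-30.0) = +60.0 kcal/mol
eq. 2 × 2 (×2 to match 2 CH3CHO(g) in the target): (2)·(-39.7) = -79.4 kcal/mol
Summing the manipulated equations, delta H = (-2)·(-30.0) + (2)·(-39.7) = -19.4 kcal/mol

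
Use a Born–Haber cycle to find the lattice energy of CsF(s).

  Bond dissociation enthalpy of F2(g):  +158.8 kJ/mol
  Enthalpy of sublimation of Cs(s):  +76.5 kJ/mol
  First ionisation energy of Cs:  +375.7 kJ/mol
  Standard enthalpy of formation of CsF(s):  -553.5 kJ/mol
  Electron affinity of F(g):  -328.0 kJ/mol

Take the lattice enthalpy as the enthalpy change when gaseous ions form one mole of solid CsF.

U = -757.1 kJ/mol

ΔHf° = 1·ΔHsub + 1·(ΣIE) + 1/2·D(F2) + 1·EA + U
-553.5 = 1·(+76.5) + 1·(+375.7) + 1/2·(+158.8) + 1·(-328.0) + U
U = -553.5 − (+203.6) = -757.1 kJ/mol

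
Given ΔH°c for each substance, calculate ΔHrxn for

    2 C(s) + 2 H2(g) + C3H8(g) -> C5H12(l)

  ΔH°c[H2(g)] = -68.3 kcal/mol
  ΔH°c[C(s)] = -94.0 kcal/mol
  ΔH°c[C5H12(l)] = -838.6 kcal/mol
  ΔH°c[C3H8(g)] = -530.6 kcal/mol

ΔHrxn = -16.6 kcal/mol

Using ΔH = Σ nΔHc°(reactants) − Σ nΔHc°(products):
= [2·(-94.0) + 2·(-68.3) + 1·(-530.6)] − [1·(-838.6)]
= -16.6 kcal/mol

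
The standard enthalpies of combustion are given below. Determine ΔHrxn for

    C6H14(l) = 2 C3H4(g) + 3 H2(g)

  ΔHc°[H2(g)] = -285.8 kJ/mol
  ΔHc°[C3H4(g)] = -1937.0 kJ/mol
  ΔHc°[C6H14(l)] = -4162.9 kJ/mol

Using ΔH = Σ nΔHc°(reactants) − Σ nΔHc°(products):
= [1·(-4162.9)] − [2·(-1937.0) + 3·(-285.8)]
= 568.5 kJ/mol

ΔHrxn = 568.5 kJ/mol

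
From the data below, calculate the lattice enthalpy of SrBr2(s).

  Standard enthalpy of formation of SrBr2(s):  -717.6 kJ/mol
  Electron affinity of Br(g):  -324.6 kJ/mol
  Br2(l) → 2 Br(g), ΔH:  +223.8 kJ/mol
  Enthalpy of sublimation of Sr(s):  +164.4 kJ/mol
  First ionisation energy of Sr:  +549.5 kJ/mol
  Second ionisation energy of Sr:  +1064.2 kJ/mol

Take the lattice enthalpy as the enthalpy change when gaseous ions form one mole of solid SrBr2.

U = -2070.3 kJ/mol

ΔHf° = 1·ΔHsub + 1·(ΣIE) + 1·D(Br2) + 2·EA + U
-717.6 = 1·(+164.4) + 1·(+1613.7) + 1·(+223.8) + 2·(-324.6) + U
U = -717.6 − (+1352.7) = -2070.3 kJ/mol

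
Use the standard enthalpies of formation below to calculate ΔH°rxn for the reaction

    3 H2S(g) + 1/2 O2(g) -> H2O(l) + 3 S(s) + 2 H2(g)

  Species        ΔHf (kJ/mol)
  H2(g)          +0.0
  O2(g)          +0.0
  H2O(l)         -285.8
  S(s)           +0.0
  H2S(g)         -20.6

Products: 1·(-285.8) + 3·(+0.0) + 2·(+0.0) = -285.8
Reactants: 3·(-20.6) + 1/2·(+0.0) = -61.8
ΔH°rxn = (-285.8) − (-61.8) = -224.0 kJ/mol

ΔH°rxn = -224.0 kJ/mol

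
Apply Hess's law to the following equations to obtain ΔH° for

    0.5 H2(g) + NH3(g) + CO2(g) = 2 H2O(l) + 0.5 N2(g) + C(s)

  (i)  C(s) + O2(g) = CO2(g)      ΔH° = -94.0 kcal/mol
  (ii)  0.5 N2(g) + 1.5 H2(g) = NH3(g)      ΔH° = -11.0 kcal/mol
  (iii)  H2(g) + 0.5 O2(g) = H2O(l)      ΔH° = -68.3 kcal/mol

(i) reversed (CO2(g) must end up as a reactant): +94.0 kcal/mol
(ii) reversed (reverse to put NH3(g) on the reactant side): +11.0 kcal/mol
(iii) × 2 (scale by 2 for the 2 H2O(l)): (2)·(-68.3) = -136.6 kcal/mol
ΔH° = (+94.0) + (+11.0) + (-136.6) = -31.6 kcal/mol

ΔH° = -31.6 kcal/mol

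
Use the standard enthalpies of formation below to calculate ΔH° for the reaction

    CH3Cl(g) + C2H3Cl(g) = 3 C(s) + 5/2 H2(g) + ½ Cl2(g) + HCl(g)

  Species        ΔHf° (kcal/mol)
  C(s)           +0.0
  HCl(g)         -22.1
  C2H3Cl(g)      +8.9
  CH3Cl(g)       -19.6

ΔH° = -11.4 kcal/mol

ΔH°rxn = Σ nΔHf°(products) − Σ nΔHf°(reactants).
Products: 3·(+0.0) + 5/2·(+0.0) + 1/2·(+0.0) + 1·(-22.1) = -22.1
Reactants: 1·(-19.6) + 1·(+8.9) = -10.7
ΔH° = (-22.1) − (-10.7) = -11.4 kcal/mol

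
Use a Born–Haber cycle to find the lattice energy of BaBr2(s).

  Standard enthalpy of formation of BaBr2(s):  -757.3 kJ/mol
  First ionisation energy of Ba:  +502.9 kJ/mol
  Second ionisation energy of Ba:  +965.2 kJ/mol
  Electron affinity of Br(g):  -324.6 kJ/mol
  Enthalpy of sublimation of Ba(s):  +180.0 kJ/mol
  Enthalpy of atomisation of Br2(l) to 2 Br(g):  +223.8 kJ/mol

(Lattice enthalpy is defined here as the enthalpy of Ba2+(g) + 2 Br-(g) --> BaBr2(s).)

ΔHf° = 1·ΔHsub + 1·(ΣIE) + 1·D(Br2) + 2·EA + U
-757.3 = 1·(+180.0) + 1·(+1468.1) + 1·(+223.8) + 2·(-324.6) + U
U = -757.3 − (+1222.7) = -1980.0 kJ/mol

U = -1980.0 kJ/mol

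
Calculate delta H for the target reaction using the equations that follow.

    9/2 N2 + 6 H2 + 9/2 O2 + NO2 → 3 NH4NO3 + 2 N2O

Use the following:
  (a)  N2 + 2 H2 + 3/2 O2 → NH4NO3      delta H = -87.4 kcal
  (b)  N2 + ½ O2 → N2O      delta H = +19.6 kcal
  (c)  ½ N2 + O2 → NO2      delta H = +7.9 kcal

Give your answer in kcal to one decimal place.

delta H = -230.9 kcal

(a) × 3: (3)·(-87.4) = -262.2 kcal
(b) × 2: (2)·(+19.6) = +39.2 kcal
(c) reversed: -7.9 kcal
Combining the equations, delta H = (3)·(-87.4) + (2)·(+19.6) + (-1)·(+7.9) = -230.9 kcal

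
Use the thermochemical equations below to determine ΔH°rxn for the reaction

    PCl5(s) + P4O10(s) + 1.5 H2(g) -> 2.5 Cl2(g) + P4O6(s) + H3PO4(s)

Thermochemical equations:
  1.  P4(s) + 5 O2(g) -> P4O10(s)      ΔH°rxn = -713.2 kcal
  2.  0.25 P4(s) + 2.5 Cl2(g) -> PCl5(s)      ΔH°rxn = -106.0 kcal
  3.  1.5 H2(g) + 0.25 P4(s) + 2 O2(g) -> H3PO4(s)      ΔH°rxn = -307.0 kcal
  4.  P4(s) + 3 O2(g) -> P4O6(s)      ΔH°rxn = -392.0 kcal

ΔH°rxn = 120.2 kcal

eq. 1 reversed: +713.2 kcal
eq. 2 reversed: +106.0 kcal
eq. 3 as written: -307.0 kcal
eq. 4 as written: -392.0 kcal
Combining the equations, ΔH°rxn = (+713.2) + (+106.0) + (-307.0) + (-392.0) = 120.2 kcal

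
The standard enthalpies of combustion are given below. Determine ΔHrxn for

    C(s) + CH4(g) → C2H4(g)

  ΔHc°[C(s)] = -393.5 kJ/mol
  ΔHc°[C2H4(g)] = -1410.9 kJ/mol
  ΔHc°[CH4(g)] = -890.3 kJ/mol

With combustion enthalpies, reactants minus products:
= [1·(-393.5) + 1·(-890.3)] − [1·(-1410.9)]
= 127.1 kJ/mol

ΔHrxn = 127.1 kJ/mol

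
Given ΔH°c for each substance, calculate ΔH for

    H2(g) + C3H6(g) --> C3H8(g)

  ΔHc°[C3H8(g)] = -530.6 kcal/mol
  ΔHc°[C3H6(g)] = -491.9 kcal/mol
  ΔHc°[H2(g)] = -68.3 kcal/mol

Using ΔH = Σ nΔHc°(reactants) − Σ nΔHc°(products):
= [1·(-68.3) + 1·(-491.9)] − [1·(-530.6)]
= -29.6 kcal/mol

ΔH = -29.6 kcal/mol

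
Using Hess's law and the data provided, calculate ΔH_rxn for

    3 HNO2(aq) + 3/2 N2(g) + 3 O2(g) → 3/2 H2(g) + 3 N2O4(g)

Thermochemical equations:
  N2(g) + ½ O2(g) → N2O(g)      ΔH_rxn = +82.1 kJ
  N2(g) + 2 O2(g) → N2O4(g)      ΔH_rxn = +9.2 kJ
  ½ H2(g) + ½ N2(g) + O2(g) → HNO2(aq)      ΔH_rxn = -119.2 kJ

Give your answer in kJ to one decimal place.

equation 1: not needed.
equation 2 × 3: (3)·(+9.2) = +27.6 kJ
equation 3 reversed and × 3: (-3)·(-119.2) = +357.6 kJ
ΔH_rxn = (+27.6) + (+357.6) = 385.2 kJ

ΔH_rxn = 385.2 kJ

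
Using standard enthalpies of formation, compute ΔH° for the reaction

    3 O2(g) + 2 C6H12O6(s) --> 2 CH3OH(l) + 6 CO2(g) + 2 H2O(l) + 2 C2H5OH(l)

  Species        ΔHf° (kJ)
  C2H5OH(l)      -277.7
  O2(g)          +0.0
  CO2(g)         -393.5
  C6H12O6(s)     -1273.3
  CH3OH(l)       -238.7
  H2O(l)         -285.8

ΔH° = -1418.8 kJ

ΔH°rxn = Σ nΔHf°(products) − Σ nΔHf°(reactants).
Products: 2·(-238.7) + 6·(-393.5) + 2·(-285.8) + 2·(-277.7) = -3965.4
Reactants: 3·(+0.0) + 2·(-1273.3) = -2546.6
ΔH° = (-3965.4) − (-2546.6) = -1418.8 kJ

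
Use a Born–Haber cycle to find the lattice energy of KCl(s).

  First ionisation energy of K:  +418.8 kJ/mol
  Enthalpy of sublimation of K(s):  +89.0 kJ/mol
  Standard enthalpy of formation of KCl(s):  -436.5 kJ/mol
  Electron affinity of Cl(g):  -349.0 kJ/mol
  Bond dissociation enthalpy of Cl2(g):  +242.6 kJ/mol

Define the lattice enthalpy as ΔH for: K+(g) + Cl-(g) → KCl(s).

ΔHf° = 1·ΔHsub + 1·(ΣIE) + 1/2·D(Cl2) + 1·EA + U
-436.5 = 1·(+89.0) + 1·(+418.8) + 1/2·(+242.6) + 1·(-349.0) + U
U = -436.5 − (+280.1) = -716.6 kJ/mol

U = -716.6 kJ/mol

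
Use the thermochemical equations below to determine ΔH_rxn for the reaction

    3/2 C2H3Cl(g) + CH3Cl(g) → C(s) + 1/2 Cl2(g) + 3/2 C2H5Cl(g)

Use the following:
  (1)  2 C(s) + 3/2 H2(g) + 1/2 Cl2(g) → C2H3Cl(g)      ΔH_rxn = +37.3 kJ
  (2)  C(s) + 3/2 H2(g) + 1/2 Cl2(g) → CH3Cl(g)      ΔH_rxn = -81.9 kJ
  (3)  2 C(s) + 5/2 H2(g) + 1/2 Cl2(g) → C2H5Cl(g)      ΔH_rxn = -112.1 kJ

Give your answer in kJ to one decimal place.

ΔH_rxn = -142.2 kJ

(1) reversed and × 3/2: (-3/2)·(+37.3) = -55.95 kJ
(2) reversed: +81.9 kJ
(3) × 3/2: (3/2)·(-112.1) = -168.15 kJ
ΔH_rxn = (-55.95) + (+81.9) + (-168.15) = -142.2 kJ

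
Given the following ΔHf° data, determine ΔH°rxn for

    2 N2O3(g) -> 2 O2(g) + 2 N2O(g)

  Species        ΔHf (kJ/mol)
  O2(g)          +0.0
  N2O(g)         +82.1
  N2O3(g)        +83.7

Products: 2·(+0.0) + 2·(+82.1) = +164.2
Reactants: 2·(+83.7) = +167.4
ΔH°rxn = (+164.2) − (+167.4) = -3.2 kJ/mol

ΔH°rxn = -3.2 kJ/mol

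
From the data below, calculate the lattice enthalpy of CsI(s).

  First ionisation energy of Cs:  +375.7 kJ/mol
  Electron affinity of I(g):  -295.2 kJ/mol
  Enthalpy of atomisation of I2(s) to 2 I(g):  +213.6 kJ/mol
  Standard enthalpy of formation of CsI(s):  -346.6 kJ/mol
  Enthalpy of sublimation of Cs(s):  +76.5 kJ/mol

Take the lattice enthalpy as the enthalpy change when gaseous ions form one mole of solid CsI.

ΔHf° = 1·ΔHsub + 1·(ΣIE) + 1/2·D(I2) + 1·EA + U
-346.6 = 1·(+76.5) + 1·(+375.7) + 1/2·(+213.6) + 1·(-295.2) + U
U = -346.6 − (+263.8) = -610.4 kJ/mol

U = -610.4 kJ/mol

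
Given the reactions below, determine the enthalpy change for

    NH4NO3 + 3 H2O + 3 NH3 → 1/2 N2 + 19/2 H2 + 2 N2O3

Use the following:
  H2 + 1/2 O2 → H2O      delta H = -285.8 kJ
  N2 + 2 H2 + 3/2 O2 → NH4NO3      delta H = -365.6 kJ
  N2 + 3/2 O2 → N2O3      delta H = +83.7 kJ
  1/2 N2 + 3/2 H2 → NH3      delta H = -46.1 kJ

delta H = 1528.7 kJ

equation 1 reversed and × 3 (reverse to put H2O on the reactant side; ×3 to match 3 H2O in the target): (-3)·(-285.8) = +857.4 kJ
equation 2 reversed (reverse to put NH4NO3 on the reactant side): +365.6 kJ
equation 3 × 2 (scale by 2 for the 2 N2O3): (2)·(+83.7) = +167.4 kJ
equation 4 reversed and × 3 (NH3 must end up as a reactant; ×3 to match 3 NH3 in the target): (-3)·(-46.1) = +138.3 kJ
delta H = (-3)·(-285.8) + (-1)·(-365.6) + (2)·(+83.7) + (-3)·(-46.1) = 1528.7 kJ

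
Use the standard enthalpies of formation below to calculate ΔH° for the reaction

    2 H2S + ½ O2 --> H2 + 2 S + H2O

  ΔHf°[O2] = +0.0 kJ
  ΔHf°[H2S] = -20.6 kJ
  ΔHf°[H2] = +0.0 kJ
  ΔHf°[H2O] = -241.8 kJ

Products: 1·(+0.0) + 2·(+0.0) + 1·(-241.8) = -241.8
Reactants: 2·(-20.6) + 1/2·(+0.0) = -41.2
ΔH° = (-241.8) − (-41.2) = -200.6 kJ

ΔH° = -200.6 kJ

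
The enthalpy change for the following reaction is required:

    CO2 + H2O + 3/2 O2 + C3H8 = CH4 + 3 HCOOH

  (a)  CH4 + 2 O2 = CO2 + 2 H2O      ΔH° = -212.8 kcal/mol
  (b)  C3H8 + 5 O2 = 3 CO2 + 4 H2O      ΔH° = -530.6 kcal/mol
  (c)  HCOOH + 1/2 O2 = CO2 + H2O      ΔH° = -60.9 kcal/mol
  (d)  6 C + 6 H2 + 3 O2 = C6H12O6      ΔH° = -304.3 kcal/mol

ΔH° = -135.1 kcal/mol

(a) reversed (reverse to put CH4 on the product side): +212.8 kcal/mol
(b) as written (C3H8 already on the reactant side): -530.6 kcal/mol
(c) reversed and × 3 (HCOOH must end up as a product; ×3 to match 3 HCOOH in the target): (-3)·(-60.9) = +182.7 kcal/mol
(d): not needed (C appears nowhere else).
Since enthalpy is a state function, ΔH° = (+212.8) + (-530.6) + (+182.7) = -135.1 kcal/mol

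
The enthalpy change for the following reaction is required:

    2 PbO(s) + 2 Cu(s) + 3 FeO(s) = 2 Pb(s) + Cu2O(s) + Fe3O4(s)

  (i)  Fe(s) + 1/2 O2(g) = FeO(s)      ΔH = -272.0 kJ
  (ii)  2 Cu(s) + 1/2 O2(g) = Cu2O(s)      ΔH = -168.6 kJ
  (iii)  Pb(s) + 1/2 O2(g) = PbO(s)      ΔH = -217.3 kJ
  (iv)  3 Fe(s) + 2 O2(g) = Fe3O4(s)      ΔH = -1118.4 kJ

ΔH = -36.4 kJ

(i) reversed and × 3 (reverse to put FeO(s) on the reactant side; scale by 3 for the 3 FeO(s)): (-3)·(-272.0) = +816.0 kJ
(ii) as written (Cu2O(s) already on the product side): -168.6 kJ
(iii) reversed and × 2 (reverse to put PbO(s) on the reactant side; ×2 to match 2 PbO(s) in the target): (-2)·(-217.3) = +434.6 kJ
(iv) as written (Fe3O4(s) already on the product side): -1118.4 kJ
Combining the equations, ΔH = (+816.0) + (-168.6) + (+434.6) + (-1118.4) = -36.4 kJ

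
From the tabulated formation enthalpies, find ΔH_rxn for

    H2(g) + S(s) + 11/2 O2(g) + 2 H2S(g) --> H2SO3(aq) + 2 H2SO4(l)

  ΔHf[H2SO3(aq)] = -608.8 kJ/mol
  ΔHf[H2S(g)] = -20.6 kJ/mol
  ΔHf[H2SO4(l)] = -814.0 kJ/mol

ΔH°rxn = Σ nΔHf°(products) − Σ nΔHf°(reactants).
Products: 1·(-608.8) + 2·(-814.0) = -2236.8
Reactants: 1·(+0.0) + 1·(+0.0) + 11/2·(+0.0) + 2·(-20.6) = -41.2
ΔH_rxn = (-2236.8) − (-41.2) = -2195.6 kJ/mol

ΔH_rxn = -2195.6 kJ/mol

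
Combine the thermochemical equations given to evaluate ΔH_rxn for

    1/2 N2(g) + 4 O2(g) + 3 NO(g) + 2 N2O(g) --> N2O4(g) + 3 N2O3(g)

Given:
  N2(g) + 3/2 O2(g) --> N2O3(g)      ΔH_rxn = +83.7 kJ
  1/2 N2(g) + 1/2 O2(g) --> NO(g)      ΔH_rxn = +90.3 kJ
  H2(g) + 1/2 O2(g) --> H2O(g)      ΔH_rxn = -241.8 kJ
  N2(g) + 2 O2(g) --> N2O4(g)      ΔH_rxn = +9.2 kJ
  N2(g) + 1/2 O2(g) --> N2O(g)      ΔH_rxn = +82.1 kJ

ΔH_rxn = -174.8 kJ

equation 1 × 3: (3)·(+83.7) = +251.1 kJ
equation 2 reversed and × 3: (-3)·(+90.3) = -270.9 kJ
equation 3: not needed.
equation 4 as written: +9.2 kJ
equation 5 reversed and × 2: (-2)·(+82.1) = -164.2 kJ
Combining the equations, ΔH_rxn = (3)·(+83.7) + (-3)·(+90.3) + (1)·(+9.2) + (-2)·(+82.1) = -174.8 kJ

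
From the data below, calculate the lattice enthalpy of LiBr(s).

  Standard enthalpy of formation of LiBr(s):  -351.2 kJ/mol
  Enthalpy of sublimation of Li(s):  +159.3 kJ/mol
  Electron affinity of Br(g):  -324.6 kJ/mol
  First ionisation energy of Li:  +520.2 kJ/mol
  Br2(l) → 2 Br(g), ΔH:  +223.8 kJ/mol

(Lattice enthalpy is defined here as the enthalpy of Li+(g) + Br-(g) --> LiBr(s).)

U = -818.0 kJ/mol

ΔHf° = 1·ΔHsub + 1·(ΣIE) + 1/2·D(Br2) + 1·EA + U
-351.2 = 1·(+159.3) + 1·(+520.2) + 1/2·(+223.8) + 1·(-324.6) + U
U = -351.2 − (+466.8) = -818.0 kJ/mol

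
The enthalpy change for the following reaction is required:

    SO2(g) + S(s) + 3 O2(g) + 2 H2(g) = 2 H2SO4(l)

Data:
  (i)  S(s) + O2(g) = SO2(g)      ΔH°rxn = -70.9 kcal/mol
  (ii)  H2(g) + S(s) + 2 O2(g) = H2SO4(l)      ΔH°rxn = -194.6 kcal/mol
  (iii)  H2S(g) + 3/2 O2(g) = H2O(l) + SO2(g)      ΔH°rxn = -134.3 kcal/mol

ΔH°rxn = -318.3 kcal/mol

(i) reversed: +70.9 kcal/mol
(ii) × 2: (2)·(-194.6) = -389.2 kcal/mol
(iii): not needed.
ΔH°rxn = (-1)·(-70.9) + (2)·(-194.6) = -318.3 kcal/mol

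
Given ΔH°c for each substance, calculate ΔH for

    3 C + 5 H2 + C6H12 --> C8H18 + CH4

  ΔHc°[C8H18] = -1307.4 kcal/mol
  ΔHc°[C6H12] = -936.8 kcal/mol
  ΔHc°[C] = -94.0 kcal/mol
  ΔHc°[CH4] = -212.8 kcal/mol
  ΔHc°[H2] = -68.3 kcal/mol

With combustion enthalpies, reactants minus products:
= [3·(-94.0) + 5·(-68.3) + 1·(-936.8)] − [1·(-1307.4) + 1·(-212.8)]
= -40.1 kcal/mol

ΔH = -40.1 kcal/mol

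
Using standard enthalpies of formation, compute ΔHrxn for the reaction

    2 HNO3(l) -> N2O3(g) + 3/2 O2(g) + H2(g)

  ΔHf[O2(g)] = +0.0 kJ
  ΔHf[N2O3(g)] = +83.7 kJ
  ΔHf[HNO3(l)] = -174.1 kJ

Products: 1·(+83.7) + 3/2·(+0.0) + 1·(+0.0) = +83.7
Reactants: 2·(-174.1) = -348.2
ΔHrxn = (+83.7) − (-348.2) = 431.9 kJ

ΔHrxn = 431.9 kJ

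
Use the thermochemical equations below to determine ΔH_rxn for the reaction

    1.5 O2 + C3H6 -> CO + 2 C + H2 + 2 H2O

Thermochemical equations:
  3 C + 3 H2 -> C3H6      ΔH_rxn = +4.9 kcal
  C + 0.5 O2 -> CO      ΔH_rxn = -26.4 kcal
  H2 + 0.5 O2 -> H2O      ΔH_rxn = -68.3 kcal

equation 1 reversed: -4.9 kcal
equation 2 as written: -26.4 kcal
equation 3 × 2: (2)·(-68.3) = -136.6 kcal
Summing the manipulated equations, ΔH_rxn = (-1)·(+4.9) + (1)·(-26.4) + (2)·(-68.3) = -167.9 kcal

ΔH_rxn = -167.9 kcal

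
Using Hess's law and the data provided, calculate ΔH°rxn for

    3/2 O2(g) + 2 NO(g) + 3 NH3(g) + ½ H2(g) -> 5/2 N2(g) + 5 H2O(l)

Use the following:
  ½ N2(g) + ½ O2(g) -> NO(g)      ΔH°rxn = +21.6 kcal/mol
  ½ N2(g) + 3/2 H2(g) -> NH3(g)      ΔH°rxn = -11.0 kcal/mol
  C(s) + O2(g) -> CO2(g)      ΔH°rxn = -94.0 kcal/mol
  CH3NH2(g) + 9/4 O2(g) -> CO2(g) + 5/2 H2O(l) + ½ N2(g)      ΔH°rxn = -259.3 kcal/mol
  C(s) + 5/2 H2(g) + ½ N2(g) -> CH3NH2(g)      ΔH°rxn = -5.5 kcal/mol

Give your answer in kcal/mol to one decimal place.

ΔH°rxn = -351.8 kcal/mol

equation 1 reversed and × 2: (-2)·(+21.6) = -43.2 kcal/mol
equation 2 reversed and × 3: (-3)·(-11.0) = +33.0 kcal/mol
equation 3 reversed and × 2: (-2)·(-94.0) = +188.0 kcal/mol
equation 4 × 2: (2)·(-259.3) = -518.6 kcal/mol
equation 5 × 2: (2)·(-5.5) = -11.0 kcal/mol
Since enthalpy is a state function, ΔH°rxn = (-43.2) + (+33.0) + (+188.0) + (-518.6) + (-11.0) = -351.8 kcal/mol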